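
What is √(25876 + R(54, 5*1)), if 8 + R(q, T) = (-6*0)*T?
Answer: 2*√6467 ≈ 160.84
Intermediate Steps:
R(q, T) = -8 (R(q, T) = -8 + (-6*0)*T = -8 + 0*T = -8 + 0 = -8)
√(25876 + R(54, 5*1)) = √(25876 - 8) = √25868 = 2*√6467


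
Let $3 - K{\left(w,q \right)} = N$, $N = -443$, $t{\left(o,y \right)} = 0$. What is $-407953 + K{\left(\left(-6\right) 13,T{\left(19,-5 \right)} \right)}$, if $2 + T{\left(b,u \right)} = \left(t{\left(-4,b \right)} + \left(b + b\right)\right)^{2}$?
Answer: $-407507$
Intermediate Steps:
$T{\left(b,u \right)} = -2 + 4 b^{2}$ ($T{\left(b,u \right)} = -2 + \left(0 + \left(b + b\right)\right)^{2} = -2 + \left(0 + 2 b\right)^{2} = -2 + \left(2 b\right)^{2} = -2 + 4 b^{2}$)
$K{\left(w,q \right)} = 446$ ($K{\left(w,q \right)} = 3 - -443 = 3 + 443 = 446$)
$-407953 + K{\left(\left(-6\right) 13,T{\left(19,-5 \right)} \right)} = -407953 + 446 = -407507$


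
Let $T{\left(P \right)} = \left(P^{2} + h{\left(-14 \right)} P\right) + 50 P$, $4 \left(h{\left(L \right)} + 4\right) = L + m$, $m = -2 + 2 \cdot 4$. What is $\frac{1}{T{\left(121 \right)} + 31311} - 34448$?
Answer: $- \frac{1766355647}{51276} \approx -34448.0$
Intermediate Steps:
$m = 6$ ($m = -2 + 8 = 6$)
$h{\left(L \right)} = - \frac{5}{2} + \frac{L}{4}$ ($h{\left(L \right)} = -4 + \frac{L + 6}{4} = -4 + \frac{6 + L}{4} = -4 + \left(\frac{3}{2} + \frac{L}{4}\right) = - \frac{5}{2} + \frac{L}{4}$)
$T{\left(P \right)} = P^{2} + 44 P$ ($T{\left(P \right)} = \left(P^{2} + \left(- \frac{5}{2} + \frac{1}{4} \left(-14\right)\right) P\right) + 50 P = \left(P^{2} + \left(- \frac{5}{2} - \frac{7}{2}\right) P\right) + 50 P = \left(P^{2} - 6 P\right) + 50 P = P^{2} + 44 P$)
$\frac{1}{T{\left(121 \right)} + 31311} - 34448 = \frac{1}{121 \left(44 + 121\right) + 31311} - 34448 = \frac{1}{121 \cdot 165 + 31311} - 34448 = \frac{1}{19965 + 31311} - 34448 = \frac{1}{51276} - 34448 = - \frac{1766355647}{51276}$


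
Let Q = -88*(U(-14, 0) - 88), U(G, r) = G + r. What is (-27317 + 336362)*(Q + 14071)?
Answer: 7122560115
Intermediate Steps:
Q = 8976 (Q = -88*((-14 + 0) - 88) = -88*(-14 - 88) = -88*(-102) = 8976)
(-27317 + 336362)*(Q + 14071) = (-27317 + 336362)*(8976 + 14071) = 309045*23047 = 7122560115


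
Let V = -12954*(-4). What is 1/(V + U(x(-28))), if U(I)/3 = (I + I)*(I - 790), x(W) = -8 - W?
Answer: -1/40584 ≈ -2.4640e-5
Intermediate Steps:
V = 51816
U(I) = 6*I*(-790 + I) (U(I) = 3*((I + I)*(I - 790)) = 3*((2*I)*(-790 + I)) = 3*(2*I*(-790 + I)) = 6*I*(-790 + I))
1/(V + U(x(-28))) = 1/(51816 + 6*(-8 - 1*(-28))*(-790 + (-8 - 1*(-28)))) = 1/(51816 + 6*(-8 + 28)*(-790 + (-8 + 28))) = 1/(51816 + 6*20*(-790 + 20)) = 1/(51816 + 6*20*(-770)) = 1/(51816 - 92400) = 1/(-40584) = -1/40584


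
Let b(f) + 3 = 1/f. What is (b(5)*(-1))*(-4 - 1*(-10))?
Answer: 84/5 ≈ 16.800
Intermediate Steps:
b(f) = -3 + 1/f
(b(5)*(-1))*(-4 - 1*(-10)) = ((-3 + 1/5)*(-1))*(-4 - 1*(-10)) = ((-3 + 1/5)*(-1))*(-4 + 10) = -14/5*(-1)*6 = (14/5)*6 = 84/5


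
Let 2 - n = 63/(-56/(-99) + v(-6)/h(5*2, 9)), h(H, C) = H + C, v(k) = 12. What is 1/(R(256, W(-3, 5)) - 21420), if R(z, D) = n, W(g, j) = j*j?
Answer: -2252/48351839 ≈ -4.6575e-5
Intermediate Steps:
W(g, j) = j**2
h(H, C) = C + H
n = -113999/2252 (n = 2 - 63/(-56/(-99) + 12/(9 + 5*2)) = 2 - 63/(-56*(-1/99) + 12/(9 + 10)) = 2 - 63/(56/99 + 12/19) = 2 - 63/2252/1881 = 2 - 63*1881/2252 = 2 - 1*118503/2252 = 2 - 118503/2252 = -113999/2252 ≈ -50.621)
R(z, D) = -113999/2252
1/(R(256, W(-3, 5)) - 21420) = 1/(-113999/2252 - 21420) = 1/(-48351839/2252) = -2252/48351839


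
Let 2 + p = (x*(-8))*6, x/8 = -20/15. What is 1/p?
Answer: 1/510 ≈ 0.0019608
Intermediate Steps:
x = -32/3 (x = 8*(-20/15) = 8*(-20*1/15) = 8*(-4/3) = -32/3 ≈ -10.667)
p = 510 (p = -2 - 32/3*(-8)*6 = -2 + (256/3)*6 = -2 + 512 = 510)
1/p = 1/510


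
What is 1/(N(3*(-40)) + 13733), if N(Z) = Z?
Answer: 1/13613 ≈ 7.3459e-5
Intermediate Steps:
1/(N(3*(-40)) + 13733) = 1/(3*(-40) + 13733) = 1/(-120 + 13733) = 1/13613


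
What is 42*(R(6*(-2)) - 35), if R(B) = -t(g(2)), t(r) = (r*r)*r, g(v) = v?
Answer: -1806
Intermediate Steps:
t(r) = r³ (t(r) = r²*r = r³)
R(B) = -8 (R(B) = -1*2³ = -1*8 = -8)
42*(R(6*(-2)) - 35) = 42*(-8 - 35) = 42*(-43) = -1806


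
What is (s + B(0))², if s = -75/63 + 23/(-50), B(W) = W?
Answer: 3003289/1102500 ≈ 2.7241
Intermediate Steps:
s = -1733/1050 (s = -75*1/63 + 23*(-1/50) = -25/21 - 23/50 = -1733/1050 ≈ -1.6505)
(s + B(0))² = (-1733/1050 + 0)² = (-1733/1050)² = 3003289/1102500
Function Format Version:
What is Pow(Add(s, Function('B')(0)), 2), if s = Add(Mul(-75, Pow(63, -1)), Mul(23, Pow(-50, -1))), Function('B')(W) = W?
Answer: Rational(3003289, 1102500) ≈ 2.7241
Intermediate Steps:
s = Rational(-1733, 1050) (s = Add(Mul(-75, Rational(1, 63)), Mul(23, Rational(-1, 50))) = Add(Rational(-25, 21), Rational(-23, 50)) = Rational(-1733, 1050) ≈ -1.6505)
Pow(Add(s, Function('B')(0)), 2) = Pow(Add(Rational(-1733, 1050), 0), 2) = Pow(Rational(-1733, 1050), 2) = Rational(3003289, 1102500)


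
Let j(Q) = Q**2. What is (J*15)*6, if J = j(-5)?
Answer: 2250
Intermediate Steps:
J = 25 (J = (-5)**2 = 25)
(J*15)*6 = (25*15)*6 = 375*6 = 2250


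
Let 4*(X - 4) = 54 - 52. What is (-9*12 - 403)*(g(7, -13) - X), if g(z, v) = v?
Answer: 17885/2 ≈ 8942.5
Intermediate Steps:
X = 9/2 (X = 4 + (54 - 52)/4 = 4 + (¼)*2 = 4 + ½ = 9/2 ≈ 4.5000)
(-9*12 - 403)*(g(7, -13) - X) = (-9*12 - 403)*(-13 - 1*9/2) = (-108 - 403)*(-13 - 9/2) = -511*(-35/2) = 17885/2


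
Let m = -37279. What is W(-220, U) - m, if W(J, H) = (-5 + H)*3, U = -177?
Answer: 36733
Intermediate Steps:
W(J, H) = -15 + 3*H
W(-220, U) - m = (-15 + 3*(-177)) - 1*(-37279) = (-15 - 531) + 37279 = -546 + 37279 = 36733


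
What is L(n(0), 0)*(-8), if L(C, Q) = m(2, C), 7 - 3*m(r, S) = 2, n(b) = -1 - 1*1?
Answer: -40/3 ≈ -13.333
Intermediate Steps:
n(b) = -2 (n(b) = -1 - 1 = -2)
m(r, S) = 5/3 (m(r, S) = 7/3 - ⅓*2 = 7/3 - ⅔ = 5/3)
L(C, Q) = 5/3
L(n(0), 0)*(-8) = (5/3)*(-8) = -40/3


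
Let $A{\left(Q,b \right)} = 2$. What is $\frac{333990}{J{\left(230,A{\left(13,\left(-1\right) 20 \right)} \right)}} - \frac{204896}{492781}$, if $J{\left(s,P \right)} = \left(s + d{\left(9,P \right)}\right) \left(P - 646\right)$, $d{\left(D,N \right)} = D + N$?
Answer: $- \frac{98192302487}{38240791162} \approx -2.5677$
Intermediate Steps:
$J{\left(s,P \right)} = \left(-646 + P\right) \left(9 + P + s\right)$ ($J{\left(s,P \right)} = \left(s + \left(9 + P\right)\right) \left(P - 646\right) = \left(9 + P + s\right) \left(-646 + P\right) = \left(-646 + P\right) \left(9 + P + s\right)$)
$\frac{333990}{J{\left(230,A{\left(13,\left(-1\right) 20 \right)} \right)}} - \frac{204896}{492781} = \frac{333990}{-5814 + 2^{2} - 148580 - 1274 + 2 \cdot 230} - \frac{204896}{492781} = \frac{333990}{-5814 + 4 - 148580 - 1274 + 460} - \frac{204896}{492781} = \frac{333990}{-155204} - \frac{204896}{492781} = 333990 \left(- \frac{1}{155204}\right) - \frac{204896}{492781} = - \frac{166995}{77602} - \frac{204896}{492781} = - \frac{98192302487}{38240791162}$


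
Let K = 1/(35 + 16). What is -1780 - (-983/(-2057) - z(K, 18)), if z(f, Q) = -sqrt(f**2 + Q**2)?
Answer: -3662443/2057 - 5*sqrt(33709)/51 ≈ -1798.5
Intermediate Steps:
K = 1/51 ≈ 0.019608
z(f, Q) = -sqrt(Q**2 + f**2)
-1780 - (-983/(-2057) - z(K, 18)) = -1780 - (-983/(-2057) - (-1)*sqrt(18**2 + (1/51)**2)) = -1780 - (-983*(-1/2057) - (-1)*sqrt(324 + 1/2601)) = -1780 - (983/2057 - (-1)*sqrt(842725/2601)) = -1780 - (983/2057 - (-1)*5*sqrt(33709)/51) = -1780 - (983/2057 - (-5)*sqrt(33709)/51) = -1780 - (983/2057 + 5*sqrt(33709)/51) = -1780 + (-983/2057 - 5*sqrt(33709)/51) = -3662443/2057 - 5*sqrt(33709)/51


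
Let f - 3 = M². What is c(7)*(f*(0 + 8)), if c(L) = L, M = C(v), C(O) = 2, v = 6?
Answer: 392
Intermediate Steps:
M = 2
f = 7 (f = 3 + 2² = 3 + 4 = 7)
c(7)*(f*(0 + 8)) = 7*(7*(0 + 8)) = 7*(7*8) = 7*56 = 392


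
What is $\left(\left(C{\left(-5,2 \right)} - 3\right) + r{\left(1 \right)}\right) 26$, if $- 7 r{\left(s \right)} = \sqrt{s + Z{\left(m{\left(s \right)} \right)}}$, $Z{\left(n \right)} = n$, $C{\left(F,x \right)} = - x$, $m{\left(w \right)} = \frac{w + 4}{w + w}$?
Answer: $-130 - \frac{13 \sqrt{14}}{7} \approx -136.95$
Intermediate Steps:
$m{\left(w \right)} = \frac{4 + w}{2 w}$
$r{\left(s \right)} = - \frac{\sqrt{s + \frac{4 + s}{2 s}}}{7}$
$\left(\left(C{\left(-5,2 \right)} - 3\right) + r{\left(1 \right)}\right) 26 = \left(\left(\left(-1\right) 2 - 3\right) - \frac{\sqrt{2 + 4 \cdot 1 + \frac{8}{1}}}{14}\right) 26 = \left(\left(-2 - 3\right) - \frac{\sqrt{2 + 4 + 8 \cdot 1}}{14}\right) 26 = \left(-5 - \frac{\sqrt{2 + 4 + 8}}{14}\right) 26 = \left(-5 - \frac{\sqrt{14}}{14}\right) 26 = -130 - \frac{13 \sqrt{14}}{7}$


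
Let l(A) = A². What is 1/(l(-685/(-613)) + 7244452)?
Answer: 375769/2722240952813 ≈ 1.3804e-7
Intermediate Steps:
1/(l(-685/(-613)) + 7244452) = 1/((-685/(-613))² + 7244452) = 1/((-685*(-1/613))² + 7244452) = 1/((685/613)² + 7244452) = 1/(469225/375769 + 7244452) = 1/(2722240952813/375769) = 375769/2722240952813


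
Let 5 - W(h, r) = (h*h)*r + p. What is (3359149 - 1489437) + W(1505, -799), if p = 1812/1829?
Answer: 3313461559856/1829 ≈ 1.8116e+9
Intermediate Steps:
p = 1812/1829 (p = 1812*(1/1829) = 1812/1829 ≈ 0.99071)
W(h, r) = 7333/1829 - r*h² (W(h, r) = 5 - ((h*h)*r + 1812/1829) = 5 - (h²*r + 1812/1829) = 5 - (r*h² + 1812/1829) = 5 - (1812/1829 + r*h²) = 5 + (-1812/1829 - r*h²) = 7333/1829 - r*h²)
(3359149 - 1489437) + W(1505, -799) = (3359149 - 1489437) + (7333/1829 - 1*(-799)*1505²) = 1869712 + (7333/1829 - 1*(-799)*2265025) = 1869712 + (7333/1829 + 1809754975) = 1869712 + 3310041856608/1829 = 3313461559856/1829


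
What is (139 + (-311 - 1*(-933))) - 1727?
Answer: -966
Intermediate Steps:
(139 + (-311 - 1*(-933))) - 1727 = (139 + (-311 + 933)) - 1727 = (139 + 622) - 1727 = 761 - 1727 = -966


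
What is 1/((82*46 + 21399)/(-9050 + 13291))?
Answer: 4241/25171 ≈ 0.16849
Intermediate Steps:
1/((82*46 + 21399)/(-9050 + 13291)) = 1/((3772 + 21399)/4241) = 1/(25171*(1/4241)) = 1/(25171/4241) = 4241/25171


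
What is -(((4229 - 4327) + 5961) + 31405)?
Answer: -37268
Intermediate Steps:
-(((4229 - 4327) + 5961) + 31405) = -((-98 + 5961) + 31405) = -(5863 + 31405) = -1*37268 = -37268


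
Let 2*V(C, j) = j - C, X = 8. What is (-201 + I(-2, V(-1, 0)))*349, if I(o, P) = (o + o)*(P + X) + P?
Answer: -163681/2 ≈ -81841.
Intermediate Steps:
V(C, j) = j/2 - C/2 (V(C, j) = (j - C)/2 = j/2 - C/2)
I(o, P) = P + 2*o*(8 + P) (I(o, P) = (o + o)*(P + 8) + P = (2*o)*(8 + P) + P = 2*o*(8 + P) + P = P + 2*o*(8 + P))
(-201 + I(-2, V(-1, 0)))*349 = (-201 + (((½)*0 - ½*(-1)) + 16*(-2) + 2*((½)*0 - ½*(-1))*(-2)))*349 = (-201 + ((0 + ½) - 32 + 2*(0 + ½)*(-2)))*349 = (-201 + (½ - 32 + 2*(½)*(-2)))*349 = (-201 + (½ - 32 - 2))*349 = (-201 - 67/2)*349 = -469/2*349 = -163681/2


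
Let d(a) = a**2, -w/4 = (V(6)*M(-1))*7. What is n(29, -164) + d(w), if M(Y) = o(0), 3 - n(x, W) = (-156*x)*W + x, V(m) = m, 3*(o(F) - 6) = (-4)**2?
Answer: 2883254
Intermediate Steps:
o(F) = 34/3 (o(F) = 6 + (1/3)*(-4)**2 = 6 + (1/3)*16 = 6 + 16/3 = 34/3)
n(x, W) = 3 - x + 156*W*x (n(x, W) = 3 - ((-156*x)*W + x) = 3 - (-156*W*x + x) = 3 - (x - 156*W*x) = 3 + (-x + 156*W*x) = 3 - x + 156*W*x)
M(Y) = 34/3
w = -1904 (w = -4*6*(34/3)*7 = -272*7 = -4*476 = -1904)
n(29, -164) + d(w) = (3 - 1*29 + 156*(-164)*29) + (-1904)**2 = (3 - 29 - 741936) + 3625216 = -741962 + 3625216 = 2883254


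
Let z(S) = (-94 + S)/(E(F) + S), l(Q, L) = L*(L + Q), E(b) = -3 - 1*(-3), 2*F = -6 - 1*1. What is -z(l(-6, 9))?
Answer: 67/27 ≈ 2.4815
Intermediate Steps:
F = -7/2 (F = (-6 - 1*1)/2 = (-6 - 1)/2 = (1/2)*(-7) = -7/2 ≈ -3.5000)
E(b) = 0 (E(b) = -3 + 3 = 0)
z(S) = (-94 + S)/S (z(S) = (-94 + S)/(0 + S) = (-94 + S)/S)
-z(l(-6, 9)) = -(-94 + 9*(9 - 6))/(9*(9 - 6)) = -(-94 + 9*3)/(9*3) = -(-94 + 27)/27 = -(-67)/27 = -1*(-67/27) = 67/27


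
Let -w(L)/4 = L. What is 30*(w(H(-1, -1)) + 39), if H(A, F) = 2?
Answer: 930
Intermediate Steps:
w(L) = -4*L
30*(w(H(-1, -1)) + 39) = 30*(-4*2 + 39) = 30*(-8 + 39) = 30*31 = 930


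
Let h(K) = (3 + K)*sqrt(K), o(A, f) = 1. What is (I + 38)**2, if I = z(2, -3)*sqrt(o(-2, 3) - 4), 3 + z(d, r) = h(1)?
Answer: (38 + I*sqrt(3))**2 ≈ 1441.0 + 131.64*I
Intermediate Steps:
h(K) = sqrt(K)*(3 + K)
z(d, r) = 1 (z(d, r) = -3 + sqrt(1)*(3 + 1) = -3 + 1*4 = -3 + 4 = 1)
I = I*sqrt(3) (I = 1*sqrt(1 - 4) = 1*sqrt(-3) = 1*(I*sqrt(3)) = I*sqrt(3) ≈ 1.732*I)
(I + 38)**2 = (I*sqrt(3) + 38)**2 = (38 + I*sqrt(3))**2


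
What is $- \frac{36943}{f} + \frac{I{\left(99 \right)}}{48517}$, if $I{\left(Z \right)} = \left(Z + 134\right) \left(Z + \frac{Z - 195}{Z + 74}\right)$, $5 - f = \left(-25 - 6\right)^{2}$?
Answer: $\frac{187610587}{4796252} \approx 39.116$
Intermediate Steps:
$f = -956$ ($f = 5 - \left(-25 - 6\right)^{2} = 5 - \left(-31\right)^{2} = 5 - 961 = -956$)
$I{\left(Z \right)} = \left(134 + Z\right) \left(Z + \frac{-195 + Z}{74 + Z}\right)$
$- \frac{36943}{f} + \frac{I{\left(99 \right)}}{48517} = - \frac{36943}{-956} + \frac{\frac{1}{74 + 99} \left(-26130 + 99^{3} + 209 \cdot 99^{2} + 9855 \cdot 99\right)}{48517} = \left(-36943\right) \left(- \frac{1}{956}\right) + \frac{-26130 + 970299 + 209 \cdot 9801 + 975645}{173} \cdot \frac{1}{48517} = \frac{36943}{956} + \frac{-26130 + 970299 + 2048409 + 975645}{173} \cdot \frac{1}{48517} = \frac{36943}{956} + \frac{1}{173} \cdot 3968223 \cdot \frac{1}{48517} = \frac{36943}{956} + \frac{3968223}{173} \cdot \frac{1}{48517} = \frac{36943}{956} + \frac{566889}{1199063} = \frac{187610587}{4796252}$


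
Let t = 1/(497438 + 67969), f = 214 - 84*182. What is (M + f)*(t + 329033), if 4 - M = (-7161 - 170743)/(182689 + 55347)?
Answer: -55610109363099684176/11215601721 ≈ -4.9583e+9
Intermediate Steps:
f = -15074 (f = 214 - 15288 = -15074)
t = 1/565407 ≈ 1.7686e-6
M = 282512/59509 (M = 4 - (-7161 - 170743)/(182689 + 55347) = 4 - (-177904)/238036 = 4 - 1*(-44476/59509) = 4 + 44476/59509 = 282512/59509 ≈ 4.7474)
(M + f)*(t + 329033) = (282512/59509 - 15074)*(1/565407 + 329033) = -896756154/59509*186037561432/565407 = -55610109363099684176/11215601721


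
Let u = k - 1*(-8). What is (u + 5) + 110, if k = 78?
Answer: 201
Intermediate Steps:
u = 86 (u = 78 - 1*(-8) = 78 + 8 = 86)
(u + 5) + 110 = (86 + 5) + 110 = 91 + 110 = 201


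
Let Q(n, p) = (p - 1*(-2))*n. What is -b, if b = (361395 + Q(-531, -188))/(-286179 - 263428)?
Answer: 460161/549607 ≈ 0.83725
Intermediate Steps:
Q(n, p) = n*(2 + p) (Q(n, p) = (p + 2)*n = (2 + p)*n = n*(2 + p))
b = -460161/549607 (b = (361395 - 531*(2 - 188))/(-286179 - 263428) = (361395 - 531*(-186))/(-549607) = (361395 + 98766)*(-1/549607) = 460161*(-1/549607) = -460161/549607 ≈ -0.83725)
-b = -1*(-460161/549607) = 460161/549607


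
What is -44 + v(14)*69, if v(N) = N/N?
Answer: 25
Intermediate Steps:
v(N) = 1
-44 + v(14)*69 = -44 + 1*69 = -44 + 69 = 25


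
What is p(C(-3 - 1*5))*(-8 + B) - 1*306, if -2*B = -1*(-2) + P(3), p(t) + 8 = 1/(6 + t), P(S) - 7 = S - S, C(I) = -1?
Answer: -417/2 ≈ -208.50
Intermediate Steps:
P(S) = 7 (P(S) = 7 + (S - S) = 7 + 0 = 7)
p(t) = -8 + 1/(6 + t)
B = -9/2 (B = -(-1*(-2) + 7)/2 = -(2 + 7)/2 = -½*9 = -9/2 ≈ -4.5000)
p(C(-3 - 1*5))*(-8 + B) - 1*306 = ((-47 - 8*(-1))/(6 - 1))*(-8 - 9/2) - 1*306 = ((-47 + 8)/5)*(-25/2) - 306 = ((⅕)*(-39))*(-25/2) - 306 = -39/5*(-25/2) - 306 = 195/2 - 306 = -417/2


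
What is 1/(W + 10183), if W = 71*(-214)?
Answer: -1/5011 ≈ -0.00019956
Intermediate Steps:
W = -15194
1/(W + 10183) = 1/(-15194 + 10183) = 1/(-5011) = -1/5011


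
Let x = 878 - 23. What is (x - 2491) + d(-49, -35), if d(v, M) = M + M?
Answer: -1706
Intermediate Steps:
x = 855
d(v, M) = 2*M
(x - 2491) + d(-49, -35) = (855 - 2491) + 2*(-35) = -1636 - 70 = -1706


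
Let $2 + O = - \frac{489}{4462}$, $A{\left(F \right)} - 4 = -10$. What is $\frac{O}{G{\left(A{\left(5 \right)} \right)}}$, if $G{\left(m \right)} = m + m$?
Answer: $\frac{9413}{53544} \approx 0.1758$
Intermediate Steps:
$A{\left(F \right)} = -6$ ($A{\left(F \right)} = 4 - 10 = -6$)
$O = - \frac{9413}{4462}$ ($O = -2 - \frac{489}{4462} = - \frac{9413}{4462} \approx -2.1096$)
$G{\left(m \right)} = 2 m$
$\frac{O}{G{\left(A{\left(5 \right)} \right)}} = - \frac{9413}{4462 \cdot 2 \left(-6\right)} = - \frac{9413}{4462 \left(-12\right)} = \left(- \frac{9413}{4462}\right) \left(- \frac{1}{12}\right) = \frac{9413}{53544}$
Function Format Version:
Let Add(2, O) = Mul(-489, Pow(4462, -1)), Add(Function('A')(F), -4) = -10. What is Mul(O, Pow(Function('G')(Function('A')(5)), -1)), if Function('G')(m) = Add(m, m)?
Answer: Rational(9413, 53544) ≈ 0.17580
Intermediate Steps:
Function('A')(F) = -6 (Function('A')(F) = Add(4, -10) = -6)
O = Rational(-9413, 4462) (O = Add(-2, Mul(-489, Pow(4462, -1))) = Add(-2, Mul(-489, Rational(1, 4462))) = Add(-2, Rational(-489, 4462)) = Rational(-9413, 4462) ≈ -2.1096)
Function('G')(m) = Mul(2, m)
Mul(O, Pow(Function('G')(Function('A')(5)), -1)) = Mul(Rational(-9413, 4462), Pow(Mul(2, -6), -1)) = Mul(Rational(-9413, 4462), Pow(-12, -1)) = Mul(Rational(-9413, 4462), Rational(-1, 12)) = Rational(9413, 53544)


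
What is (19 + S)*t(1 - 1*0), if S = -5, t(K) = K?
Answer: 14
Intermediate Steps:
(19 + S)*t(1 - 1*0) = (19 - 5)*(1 - 1*0) = 14*(1 + 0) = 14*1 = 14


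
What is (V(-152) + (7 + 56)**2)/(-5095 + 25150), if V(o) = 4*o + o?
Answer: 3209/20055 ≈ 0.16001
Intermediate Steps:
V(o) = 5*o
(V(-152) + (7 + 56)**2)/(-5095 + 25150) = (5*(-152) + (7 + 56)**2)/(-5095 + 25150) = (-760 + 63**2)/20055 = (-760 + 3969)*(1/20055) = 3209*(1/20055) = 3209/20055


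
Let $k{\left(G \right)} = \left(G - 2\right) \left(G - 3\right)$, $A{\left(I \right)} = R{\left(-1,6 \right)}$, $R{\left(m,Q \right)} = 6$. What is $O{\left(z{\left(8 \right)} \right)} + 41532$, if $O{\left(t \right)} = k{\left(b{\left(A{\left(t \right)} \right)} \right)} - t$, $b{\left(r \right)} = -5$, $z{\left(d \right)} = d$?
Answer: $41580$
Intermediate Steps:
$A{\left(I \right)} = 6$
$k{\left(G \right)} = \left(-3 + G\right) \left(-2 + G\right)$ ($k{\left(G \right)} = \left(-2 + G\right) \left(-3 + G\right) = \left(-3 + G\right) \left(-2 + G\right)$)
$O{\left(t \right)} = 56 - t$ ($O{\left(t \right)} = \left(6 + \left(-5\right)^{2} - -25\right) - t = \left(6 + 25 + 25\right) - t = 56 - t$)
$O{\left(z{\left(8 \right)} \right)} + 41532 = \left(56 - 8\right) + 41532 = 48 + 41532 = 41580$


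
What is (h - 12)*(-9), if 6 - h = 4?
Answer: 90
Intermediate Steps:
h = 2 (h = 6 - 1*4 = 6 - 4 = 2)
(h - 12)*(-9) = (2 - 12)*(-9) = -10*(-9) = 90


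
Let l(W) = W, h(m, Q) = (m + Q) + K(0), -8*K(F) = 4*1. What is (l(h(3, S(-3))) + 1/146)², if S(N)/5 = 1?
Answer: 300304/5329 ≈ 56.353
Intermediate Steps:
S(N) = 5 (S(N) = 5*1 = 5)
K(F) = -½ (K(F) = -1/2 = -⅛*4 = -½)
h(m, Q) = -½ + Q + m (h(m, Q) = (m + Q) - ½ = (Q + m) - ½ = -½ + Q + m)
(l(h(3, S(-3))) + 1/146)² = ((-½ + 5 + 3) + 1/146)² = (15/2 + 1/146)² = (548/73)² = 300304/5329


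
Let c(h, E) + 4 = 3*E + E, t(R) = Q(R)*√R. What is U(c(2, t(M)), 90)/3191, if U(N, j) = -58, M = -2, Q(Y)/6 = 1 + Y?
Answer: -58/3191 ≈ -0.018176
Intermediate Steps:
Q(Y) = 6 + 6*Y (Q(Y) = 6*(1 + Y) = 6 + 6*Y)
t(R) = √R*(6 + 6*R) (t(R) = (6 + 6*R)*√R = √R*(6 + 6*R))
c(h, E) = -4 + 4*E (c(h, E) = -4 + (3*E + E) = -4 + 4*E)
U(c(2, t(M)), 90)/3191 = -58/3191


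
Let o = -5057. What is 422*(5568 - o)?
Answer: 4483750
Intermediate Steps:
422*(5568 - o) = 422*(5568 - 1*(-5057)) = 422*(5568 + 5057) = 422*10625 = 4483750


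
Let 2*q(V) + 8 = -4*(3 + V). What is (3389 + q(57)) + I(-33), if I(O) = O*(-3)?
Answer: 3364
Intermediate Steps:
I(O) = -3*O
q(V) = -10 - 2*V (q(V) = -4 + (-4*(3 + V))/2 = -4 + (-12 - 4*V)/2 = -4 + (-6 - 2*V) = -10 - 2*V)
(3389 + q(57)) + I(-33) = (3389 + (-10 - 2*57)) - 3*(-33) = (3389 + (-10 - 114)) + 99 = (3389 - 124) + 99 = 3265 + 99 = 3364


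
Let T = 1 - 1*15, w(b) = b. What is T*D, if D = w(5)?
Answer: -70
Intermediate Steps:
D = 5
T = -14 (T = 1 - 15 = -14)
T*D = -14*5 = -70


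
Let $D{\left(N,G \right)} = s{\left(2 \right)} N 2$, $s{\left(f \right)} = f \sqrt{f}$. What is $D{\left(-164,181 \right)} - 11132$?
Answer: $-11132 - 656 \sqrt{2} \approx -12060.0$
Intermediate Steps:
$s{\left(f \right)} = f^{\frac{3}{2}}$
$D{\left(N,G \right)} = 4 N \sqrt{2}$ ($D{\left(N,G \right)} = 2^{\frac{3}{2}} N 2 = 2 \sqrt{2} N 2 = 2 N \sqrt{2} \cdot 2 = 4 N \sqrt{2}$)
$D{\left(-164,181 \right)} - 11132 = 4 \left(-164\right) \sqrt{2} - 11132 = - 656 \sqrt{2} - 11132 = -11132 - 656 \sqrt{2}$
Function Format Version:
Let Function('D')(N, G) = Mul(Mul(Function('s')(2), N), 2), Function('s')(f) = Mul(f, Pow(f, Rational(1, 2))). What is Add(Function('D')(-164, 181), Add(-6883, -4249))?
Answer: Add(-11132, Mul(-656, Pow(2, Rational(1, 2)))) ≈ -12060.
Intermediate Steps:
Function('s')(f) = Pow(f, Rational(3, 2))
Function('D')(N, G) = Mul(4, N, Pow(2, Rational(1, 2))) (Function('D')(N, G) = Mul(Mul(Pow(2, Rational(3, 2)), N), 2) = Mul(Mul(Mul(2, Pow(2, Rational(1, 2))), N), 2) = Mul(Mul(2, N, Pow(2, Rational(1, 2))), 2) = Mul(4, N, Pow(2, Rational(1, 2))))
Add(Function('D')(-164, 181), Add(-6883, -4249)) = Add(Mul(4, -164, Pow(2, Rational(1, 2))), Add(-6883, -4249)) = Add(Mul(-656, Pow(2, Rational(1, 2))), -11132) = Add(-11132, Mul(-656, Pow(2, Rational(1, 2))))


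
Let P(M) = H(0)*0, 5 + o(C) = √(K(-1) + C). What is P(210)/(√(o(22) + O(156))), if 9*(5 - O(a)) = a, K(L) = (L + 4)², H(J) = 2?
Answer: 0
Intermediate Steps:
K(L) = (4 + L)²
O(a) = 5 - a/9
o(C) = -5 + √(9 + C) (o(C) = -5 + √((4 - 1)² + C) = -5 + √(3² + C) = -5 + √(9 + C))
P(M) = 0 (P(M) = 2*0 = 0)
P(210)/(√(o(22) + O(156))) = 0/(√((-5 + √(9 + 22)) + (5 - ⅑*156))) = 0/(√((-5 + √31) + (5 - 52/3))) = 0/(√((-5 + √31) - 37/3)) = 0/(√(-52/3 + √31)) = 0/√(-52/3 + √31) = 0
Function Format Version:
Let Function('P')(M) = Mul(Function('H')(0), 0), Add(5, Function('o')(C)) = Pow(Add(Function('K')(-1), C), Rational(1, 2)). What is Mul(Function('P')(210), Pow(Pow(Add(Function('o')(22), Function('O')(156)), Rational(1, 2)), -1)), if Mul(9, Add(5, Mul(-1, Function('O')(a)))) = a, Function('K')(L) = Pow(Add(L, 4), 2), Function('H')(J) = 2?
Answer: 0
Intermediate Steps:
Function('K')(L) = Pow(Add(4, L), 2)
Function('O')(a) = Add(5, Mul(Rational(-1, 9), a))
Function('o')(C) = Add(-5, Pow(Add(9, C), Rational(1, 2))) (Function('o')(C) = Add(-5, Pow(Add(Pow(Add(4, -1), 2), C), Rational(1, 2))) = Add(-5, Pow(Add(Pow(3, 2), C), Rational(1, 2))) = Add(-5, Pow(Add(9, C), Rational(1, 2))))
Function('P')(M) = 0 (Function('P')(M) = Mul(2, 0) = 0)
Mul(Function('P')(210), Pow(Pow(Add(Function('o')(22), Function('O')(156)), Rational(1, 2)), -1)) = Mul(0, Pow(Pow(Add(Add(-5, Pow(Add(9, 22), Rational(1, 2))), Add(5, Mul(Rational(-1, 9), 156))), Rational(1, 2)), -1)) = Mul(0, Pow(Pow(Add(Add(-5, Pow(31, Rational(1, 2))), Add(5, Rational(-52, 3))), Rational(1, 2)), -1)) = Mul(0, Pow(Pow(Add(Add(-5, Pow(31, Rational(1, 2))), Rational(-37, 3)), Rational(1, 2)), -1)) = Mul(0, Pow(Pow(Add(Rational(-52, 3), Pow(31, Rational(1, 2))), Rational(1, 2)), -1)) = Mul(0, Pow(Add(Rational(-52, 3), Pow(31, Rational(1, 2))), Rational(-1, 2))) = 0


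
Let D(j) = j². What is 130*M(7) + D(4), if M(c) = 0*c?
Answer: 16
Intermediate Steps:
M(c) = 0
130*M(7) + D(4) = 130*0 + 4² = 0 + 16 = 16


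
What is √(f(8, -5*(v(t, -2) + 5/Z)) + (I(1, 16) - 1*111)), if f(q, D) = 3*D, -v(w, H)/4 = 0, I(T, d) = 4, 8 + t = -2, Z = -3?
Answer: I*√82 ≈ 9.0554*I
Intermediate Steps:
t = -10 (t = -8 - 2 = -10)
v(w, H) = 0 (v(w, H) = -4*0 = 0)
√(f(8, -5*(v(t, -2) + 5/Z)) + (I(1, 16) - 1*111)) = √(3*(-5*(0 + 5/(-3))) + (4 - 1*111)) = √(3*(-5*(0 + 5*(-⅓))) + (4 - 111)) = √(3*(-5*(0 - 5/3)) - 107) = √(3*(-5*(-5/3)) - 107) = √(3*(25/3) - 107) = √(25 - 107) = √(-82) = I*√82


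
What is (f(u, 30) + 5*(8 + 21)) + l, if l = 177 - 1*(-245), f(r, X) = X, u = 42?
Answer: 597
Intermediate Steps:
l = 422 (l = 177 + 245 = 422)
(f(u, 30) + 5*(8 + 21)) + l = (30 + 5*(8 + 21)) + 422 = (30 + 5*29) + 422 = (30 + 145) + 422 = 175 + 422 = 597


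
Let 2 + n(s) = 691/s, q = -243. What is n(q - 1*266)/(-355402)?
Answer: 1709/180899618 ≈ 9.4472e-6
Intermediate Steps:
n(s) = -2 + 691/s
n(q - 1*266)/(-355402) = (-2 + 691/(-243 - 1*266))/(-355402) = (-2 + 691/(-243 - 266))*(-1/355402) = (-2 + 691/(-509))*(-1/355402) = (-2 + 691*(-1/509))*(-1/355402) = (-2 - 691/509)*(-1/355402) = -1709/509*(-1/355402) = 1709/180899618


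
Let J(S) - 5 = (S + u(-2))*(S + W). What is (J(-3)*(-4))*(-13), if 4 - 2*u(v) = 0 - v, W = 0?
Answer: 572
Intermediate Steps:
u(v) = 2 + v/2 (u(v) = 2 - (0 - v)/2 = 2 - (-1)*v/2 = 2 + v/2)
J(S) = 5 + S*(1 + S) (J(S) = 5 + (S + (2 + (1/2)*(-2)))*(S + 0) = 5 + (S + (2 - 1))*S = 5 + (S + 1)*S = 5 + (1 + S)*S = 5 + S*(1 + S))
(J(-3)*(-4))*(-13) = ((5 - 3 + (-3)**2)*(-4))*(-13) = ((5 - 3 + 9)*(-4))*(-13) = (11*(-4))*(-13) = -44*(-13) = 572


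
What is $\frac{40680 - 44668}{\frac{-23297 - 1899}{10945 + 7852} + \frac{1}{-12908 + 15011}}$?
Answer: $\frac{157646002908}{52968391} \approx 2976.2$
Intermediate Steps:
$\frac{40680 - 44668}{\frac{-23297 - 1899}{10945 + 7852} + \frac{1}{-12908 + 15011}} = - \frac{3988}{- \frac{25196}{18797} + \frac{1}{2103}} = - \frac{3988}{- \frac{52968391}{39530091}} = \left(-3988\right) \left(- \frac{39530091}{52968391}\right) = \frac{157646002908}{52968391}$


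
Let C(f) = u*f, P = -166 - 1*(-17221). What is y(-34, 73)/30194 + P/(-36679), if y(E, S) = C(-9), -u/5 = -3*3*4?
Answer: -287189325/553742863 ≈ -0.51863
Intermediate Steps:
P = 17055 (P = -166 + 17221 = 17055)
u = 180 (u = -5*(-3*3)*4 = -(-45)*4 = -5*(-36) = 180)
C(f) = 180*f
y(E, S) = -1620 (y(E, S) = 180*(-9) = -1620)
y(-34, 73)/30194 + P/(-36679) = -1620/30194 + 17055/(-36679) = -1620*1/30194 + 17055*(-1/36679) = -810/15097 - 17055/36679 = -287189325/553742863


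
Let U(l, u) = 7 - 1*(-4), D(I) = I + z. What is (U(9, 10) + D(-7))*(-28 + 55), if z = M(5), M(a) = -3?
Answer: 27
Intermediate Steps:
z = -3
D(I) = -3 + I (D(I) = I - 3 = -3 + I)
U(l, u) = 11 (U(l, u) = 7 + 4 = 11)
(U(9, 10) + D(-7))*(-28 + 55) = (11 + (-3 - 7))*(-28 + 55) = (11 - 10)*27 = 1*27 = 27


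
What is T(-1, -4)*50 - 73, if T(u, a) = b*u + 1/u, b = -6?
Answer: 177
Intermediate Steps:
T(u, a) = 1/u - 6*u (T(u, a) = -6*u + 1/u = 1/u - 6*u)
T(-1, -4)*50 - 73 = (1/(-1) - 6*(-1))*50 - 73 = (-1 + 6)*50 - 73 = 5*50 - 73 = 250 - 73 = 177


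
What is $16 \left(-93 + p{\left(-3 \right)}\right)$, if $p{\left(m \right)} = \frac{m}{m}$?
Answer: $-1472$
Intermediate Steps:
$p{\left(m \right)} = 1$
$16 \left(-93 + p{\left(-3 \right)}\right) = 16 \left(-93 + 1\right) = 16 \left(-92\right) = -1472$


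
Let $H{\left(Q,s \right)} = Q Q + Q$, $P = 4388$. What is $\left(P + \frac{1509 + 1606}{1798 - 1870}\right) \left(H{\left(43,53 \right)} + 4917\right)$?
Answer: $\frac{2129998189}{72} \approx 2.9583 \cdot 10^{7}$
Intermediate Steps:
$H{\left(Q,s \right)} = Q + Q^{2}$ ($H{\left(Q,s \right)} = Q^{2} + Q = Q + Q^{2}$)
$\left(P + \frac{1509 + 1606}{1798 - 1870}\right) \left(H{\left(43,53 \right)} + 4917\right) = \left(4388 + \frac{1509 + 1606}{1798 - 1870}\right) \left(43 \left(1 + 43\right) + 4917\right) = \left(4388 + \frac{3115}{-72}\right) \left(43 \cdot 44 + 4917\right) = \left(4388 + 3115 \left(- \frac{1}{72}\right)\right) \left(1892 + 4917\right) = \left(4388 - \frac{3115}{72}\right) 6809 = \frac{312821}{72} \cdot 6809 = \frac{2129998189}{72}$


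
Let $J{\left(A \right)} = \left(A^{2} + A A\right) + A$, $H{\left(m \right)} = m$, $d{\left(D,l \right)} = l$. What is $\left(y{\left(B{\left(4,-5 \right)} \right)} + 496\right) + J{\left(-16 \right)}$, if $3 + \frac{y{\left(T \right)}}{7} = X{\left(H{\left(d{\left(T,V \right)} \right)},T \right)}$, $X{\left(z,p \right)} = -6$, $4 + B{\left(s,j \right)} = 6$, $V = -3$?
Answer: $929$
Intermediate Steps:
$B{\left(s,j \right)} = 2$ ($B{\left(s,j \right)} = -4 + 6 = 2$)
$J{\left(A \right)} = A + 2 A^{2}$ ($J{\left(A \right)} = \left(A^{2} + A^{2}\right) + A = 2 A^{2} + A = A + 2 A^{2}$)
$y{\left(T \right)} = -63$ ($y{\left(T \right)} = -21 + 7 \left(-6\right) = -21 - 42 = -63$)
$\left(y{\left(B{\left(4,-5 \right)} \right)} + 496\right) + J{\left(-16 \right)} = \left(-63 + 496\right) - 16 \left(1 + 2 \left(-16\right)\right) = 433 - 16 \left(1 - 32\right) = 433 - -496 = 433 + 496 = 929$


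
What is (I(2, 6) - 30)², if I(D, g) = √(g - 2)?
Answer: 784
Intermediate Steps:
I(D, g) = √(-2 + g)
(I(2, 6) - 30)² = (√(-2 + 6) - 30)² = (√4 - 30)² = (2 - 30)² = (-28)² = 784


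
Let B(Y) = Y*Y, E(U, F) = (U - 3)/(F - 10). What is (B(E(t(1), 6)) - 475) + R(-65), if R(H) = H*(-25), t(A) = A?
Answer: 4601/4 ≈ 1150.3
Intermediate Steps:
E(U, F) = (-3 + U)/(-10 + F)
B(Y) = Y²
R(H) = -25*H
(B(E(t(1), 6)) - 475) + R(-65) = (((-3 + 1)/(-10 + 6))² - 475) - 25*(-65) = ((-2/(-4))² - 475) + 1625 = ((-¼*(-2))² - 475) + 1625 = ((½)² - 475) + 1625 = (¼ - 475) + 1625 = -1899/4 + 1625 = 4601/4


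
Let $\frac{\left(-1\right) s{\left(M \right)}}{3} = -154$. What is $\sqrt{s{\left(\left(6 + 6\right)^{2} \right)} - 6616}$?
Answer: $i \sqrt{6154} \approx 78.447 i$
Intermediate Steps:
$s{\left(M \right)} = 462$ ($s{\left(M \right)} = \left(-3\right) \left(-154\right) = 462$)
$\sqrt{s{\left(\left(6 + 6\right)^{2} \right)} - 6616} = \sqrt{462 - 6616} = \sqrt{-6154} = i \sqrt{6154}$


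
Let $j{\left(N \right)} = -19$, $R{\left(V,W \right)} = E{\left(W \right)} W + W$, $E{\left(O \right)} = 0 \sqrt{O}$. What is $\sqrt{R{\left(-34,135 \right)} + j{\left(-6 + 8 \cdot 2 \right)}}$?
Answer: $2 \sqrt{29} \approx 10.77$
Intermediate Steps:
$E{\left(O \right)} = 0$
$R{\left(V,W \right)} = W$ ($R{\left(V,W \right)} = 0 W + W = 0 + W = W$)
$\sqrt{R{\left(-34,135 \right)} + j{\left(-6 + 8 \cdot 2 \right)}} = \sqrt{135 - 19} = \sqrt{116} = 2 \sqrt{29}$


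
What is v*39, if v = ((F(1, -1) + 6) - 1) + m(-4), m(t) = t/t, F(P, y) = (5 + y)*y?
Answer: 78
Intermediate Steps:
F(P, y) = y*(5 + y)
m(t) = 1
v = 2 (v = ((-(5 - 1) + 6) - 1) + 1 = ((-1*4 + 6) - 1) + 1 = ((-4 + 6) - 1) + 1 = (2 - 1) + 1 = 1 + 1 = 2)
v*39 = 2*39 = 78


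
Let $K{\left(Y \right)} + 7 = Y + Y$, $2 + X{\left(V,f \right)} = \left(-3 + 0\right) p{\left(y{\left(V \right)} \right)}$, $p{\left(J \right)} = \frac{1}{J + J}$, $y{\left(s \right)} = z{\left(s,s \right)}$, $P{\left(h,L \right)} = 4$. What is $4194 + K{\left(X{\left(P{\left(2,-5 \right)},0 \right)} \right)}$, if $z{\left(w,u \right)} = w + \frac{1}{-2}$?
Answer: $\frac{29275}{7} \approx 4182.1$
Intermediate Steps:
$z{\left(w,u \right)} = - \frac{1}{2} + w$ ($z{\left(w,u \right)} = w - \frac{1}{2} = - \frac{1}{2} + w$)
$y{\left(s \right)} = - \frac{1}{2} + s$
$p{\left(J \right)} = \frac{1}{2 J}$
$X{\left(V,f \right)} = -2 - \frac{3}{2 \left(- \frac{1}{2} + V\right)}$ ($X{\left(V,f \right)} = -2 + \left(-3 + 0\right) \frac{1}{2 \left(- \frac{1}{2} + V\right)} = -2 - 3 \frac{1}{2 \left(- \frac{1}{2} + V\right)} = -2 - \frac{3}{2 \left(- \frac{1}{2} + V\right)}$)
$K{\left(Y \right)} = -7 + 2 Y$ ($K{\left(Y \right)} = -7 + \left(Y + Y\right) = -7 + 2 Y$)
$4194 + K{\left(X{\left(P{\left(2,-5 \right)},0 \right)} \right)} = 4194 - \left(7 - 2 \frac{-1 - 16}{-1 + 2 \cdot 4}\right) = 4194 - \left(7 - 2 \frac{-1 - 16}{-1 + 8}\right) = 4194 - \left(7 - 2 \cdot \frac{1}{7} \left(-17\right)\right) = 4194 + \left(-7 + 2 \left(- \frac{17}{7}\right)\right) = 4194 - \frac{83}{7} = \frac{29275}{7}$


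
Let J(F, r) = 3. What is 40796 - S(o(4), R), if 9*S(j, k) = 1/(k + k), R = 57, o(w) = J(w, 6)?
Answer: 41856695/1026 ≈ 40796.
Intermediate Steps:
o(w) = 3
S(j, k) = 1/(18*k) (S(j, k) = 1/(9*(k + k)) = 1/(9*((2*k))) = (1/(2*k))/9 = 1/(18*k))
40796 - S(o(4), R) = 40796 - 1/(18*57) = 40796 - 1*1/1026 = 40796 - 1/1026 = 41856695/1026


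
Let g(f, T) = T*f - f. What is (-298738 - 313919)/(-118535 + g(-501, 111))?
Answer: 612657/173645 ≈ 3.5282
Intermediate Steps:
g(f, T) = -f + T*f
(-298738 - 313919)/(-118535 + g(-501, 111)) = (-298738 - 313919)/(-118535 - 501*(-1 + 111)) = -612657/(-118535 - 501*110) = -612657/(-118535 - 55110) = -612657/(-173645) = -612657*(-1/173645) = 612657/173645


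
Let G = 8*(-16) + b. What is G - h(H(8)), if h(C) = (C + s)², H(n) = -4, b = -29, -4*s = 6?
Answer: -749/4 ≈ -187.25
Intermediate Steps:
s = -3/2 (s = -¼*6 = -3/2 ≈ -1.5000)
G = -157 (G = 8*(-16) - 29 = -128 - 29 = -157)
h(C) = (-3/2 + C)² (h(C) = (C - 3/2)² = (-3/2 + C)²)
G - h(H(8)) = -157 - (-3 + 2*(-4))²/4 = -157 - (-3 - 8)²/4 = -157 - (-11)²/4 = -157 - 121/4 = -749/4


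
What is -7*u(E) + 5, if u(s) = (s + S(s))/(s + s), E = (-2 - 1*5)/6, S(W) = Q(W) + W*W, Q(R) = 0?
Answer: 67/12 ≈ 5.5833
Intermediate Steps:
S(W) = W² (S(W) = 0 + W*W = 0 + W² = W²)
E = -7/6 (E = (-2 - 5)*(⅙) = -7*⅙ = -7/6 ≈ -1.1667)
u(s) = (s + s²)/(2*s) (u(s) = (s + s²)/(s + s) = (s + s²)/((2*s)) = (s + s²)*(1/(2*s)) = (s + s²)/(2*s))
-7*u(E) + 5 = -7*(½ + (½)*(-7/6)) + 5 = -7*(½ - 7/12) + 5 = -7*(-1/12) + 5 = 7/12 + 5 = 67/12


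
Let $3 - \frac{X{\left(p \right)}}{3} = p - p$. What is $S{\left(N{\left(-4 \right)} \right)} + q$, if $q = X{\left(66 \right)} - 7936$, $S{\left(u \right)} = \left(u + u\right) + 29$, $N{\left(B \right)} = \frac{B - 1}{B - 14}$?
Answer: $- \frac{71077}{9} \approx -7897.4$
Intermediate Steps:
$X{\left(p \right)} = 9$ ($X{\left(p \right)} = 9 - 3 \left(p - p\right) = 9 - 0 = 9 + 0 = 9$)
$N{\left(B \right)} = \frac{-1 + B}{-14 + B}$
$S{\left(u \right)} = 29 + 2 u$ ($S{\left(u \right)} = 2 u + 29 = 29 + 2 u$)
$q = -7927$ ($q = 9 - 7936 = -7927$)
$S{\left(N{\left(-4 \right)} \right)} + q = \left(29 + 2 \frac{-1 - 4}{-14 - 4}\right) - 7927 = \left(29 + 2 \frac{1}{-18} \left(-5\right)\right) - 7927 = \left(29 + 2 \left(\left(- \frac{1}{18}\right) \left(-5\right)\right)\right) - 7927 = \left(29 + 2 \cdot \frac{5}{18}\right) - 7927 = \left(29 + \frac{5}{9}\right) - 7927 = \frac{266}{9} - 7927 = - \frac{71077}{9}$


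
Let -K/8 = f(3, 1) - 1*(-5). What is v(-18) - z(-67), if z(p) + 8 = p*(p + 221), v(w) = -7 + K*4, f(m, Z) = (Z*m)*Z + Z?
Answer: 10031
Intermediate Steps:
f(m, Z) = Z + m*Z² (f(m, Z) = m*Z² + Z = Z + m*Z²)
K = -72 (K = -8*(1*(1 + 1*3) - 1*(-5)) = -8*(1*(1 + 3) + 5) = -8*(1*4 + 5) = -8*(4 + 5) = -8*9 = -72)
v(w) = -295 (v(w) = -7 - 72*4 = -7 - 288 = -295)
z(p) = -8 + p*(221 + p) (z(p) = -8 + p*(p + 221) = -8 + p*(221 + p))
v(-18) - z(-67) = -295 - (-8 + (-67)² + 221*(-67)) = -295 - (-8 + 4489 - 14807) = -295 - 1*(-10326) = -295 + 10326 = 10031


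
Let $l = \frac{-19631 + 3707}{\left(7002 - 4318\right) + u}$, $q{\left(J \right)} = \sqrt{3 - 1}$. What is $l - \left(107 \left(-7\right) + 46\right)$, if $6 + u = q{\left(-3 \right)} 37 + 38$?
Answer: $\frac{2570307385}{3686959} + \frac{294594 \sqrt{2}}{3686959} \approx 697.25$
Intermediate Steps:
$q{\left(J \right)} = \sqrt{2}$
$u = 32 + 37 \sqrt{2}$ ($u = -6 + \left(\sqrt{2} \cdot 37 + 38\right) = -6 + \left(37 \sqrt{2} + 38\right) = -6 + \left(38 + 37 \sqrt{2}\right) = 32 + 37 \sqrt{2} \approx 84.326$)
$l = - \frac{15924}{2716 + 37 \sqrt{2}}$ ($l = \frac{-19631 + 3707}{\left(7002 - 4318\right) + \left(32 + 37 \sqrt{2}\right)} = - \frac{15924}{\left(7002 - 4318\right) + \left(32 + 37 \sqrt{2}\right)} = - \frac{15924}{2684 + \left(32 + 37 \sqrt{2}\right)} = - \frac{15924}{2716 + 37 \sqrt{2}} \approx -5.7522$)
$l - \left(107 \left(-7\right) + 46\right) = \left(- \frac{21624792}{3686959} + \frac{294594 \sqrt{2}}{3686959}\right) - \left(107 \left(-7\right) + 46\right) = \left(- \frac{21624792}{3686959} + \frac{294594 \sqrt{2}}{3686959}\right) - \left(-749 + 46\right) = \left(- \frac{21624792}{3686959} + \frac{294594 \sqrt{2}}{3686959}\right) - -703 = \left(- \frac{21624792}{3686959} + \frac{294594 \sqrt{2}}{3686959}\right) + 703 = \frac{2570307385}{3686959} + \frac{294594 \sqrt{2}}{3686959}$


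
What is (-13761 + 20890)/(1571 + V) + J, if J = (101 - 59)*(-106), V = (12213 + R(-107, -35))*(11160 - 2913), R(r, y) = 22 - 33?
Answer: -448011275051/100631465 ≈ -4452.0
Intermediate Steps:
R(r, y) = -11
V = 100629894 (V = (12213 - 11)*(11160 - 2913) = 12202*8247 = 100629894)
J = -4452 (J = 42*(-106) = -4452)
(-13761 + 20890)/(1571 + V) + J = (-13761 + 20890)/(1571 + 100629894) - 4452 = 7129/100631465 - 4452 = -448011275051/100631465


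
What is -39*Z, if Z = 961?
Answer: -37479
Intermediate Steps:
-39*Z = -39*961 = -37479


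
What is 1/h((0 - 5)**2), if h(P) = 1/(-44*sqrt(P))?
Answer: -220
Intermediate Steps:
h(P) = -1/(44*sqrt(P))
1/h((0 - 5)**2) = 1/(-1/(44*sqrt((0 - 5)**2))) = 1/(-1/(44*sqrt((-5)**2))) = 1/(-1/(44*sqrt(25))) = 1/(-1/44*1/5) = 1/(-1/220) = -220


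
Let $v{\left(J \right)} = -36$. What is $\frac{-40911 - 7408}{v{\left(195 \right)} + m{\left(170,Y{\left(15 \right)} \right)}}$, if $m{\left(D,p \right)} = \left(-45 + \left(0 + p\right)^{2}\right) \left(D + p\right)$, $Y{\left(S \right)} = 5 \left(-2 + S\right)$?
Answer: $- \frac{48319}{982264} \approx -0.049191$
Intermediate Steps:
$Y{\left(S \right)} = -10 + 5 S$
$m{\left(D,p \right)} = \left(-45 + p^{2}\right) \left(D + p\right)$
$\frac{-40911 - 7408}{v{\left(195 \right)} + m{\left(170,Y{\left(15 \right)} \right)}} = \frac{-40911 - 7408}{-36 - \left(7650 - \left(-10 + 5 \cdot 15\right)^{3} - 170 \left(-10 + 5 \cdot 15\right)^{2} + 45 \left(-10 + 5 \cdot 15\right)\right)} = - \frac{48319}{-36 - \left(7650 - \left(-10 + 75\right)^{3} - 170 \left(-10 + 75\right)^{2} + 45 \left(-10 + 75\right)\right)} = - \frac{48319}{-36 + \left(65^{3} - 7650 - 2925 + 170 \cdot 65^{2}\right)} = - \frac{48319}{-36 + \left(274625 - 7650 - 2925 + 170 \cdot 4225\right)} = - \frac{48319}{-36 + \left(274625 - 7650 - 2925 + 718250\right)} = - \frac{48319}{-36 + 982300} = - \frac{48319}{982264}$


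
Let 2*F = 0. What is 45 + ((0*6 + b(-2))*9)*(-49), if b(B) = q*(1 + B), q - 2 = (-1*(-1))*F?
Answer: 927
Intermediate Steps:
F = 0 (F = (½)*0 = 0)
q = 2 (q = 2 - 1*(-1)*0 = 2 + 1*0 = 2 + 0 = 2)
b(B) = 2 + 2*B (b(B) = 2*(1 + B) = 2 + 2*B)
45 + ((0*6 + b(-2))*9)*(-49) = 45 + ((0*6 + (2 + 2*(-2)))*9)*(-49) = 45 + ((0 + (2 - 4))*9)*(-49) = 45 + ((0 - 2)*9)*(-49) = 45 - 2*9*(-49) = 45 - 18*(-49) = 45 + 882 = 927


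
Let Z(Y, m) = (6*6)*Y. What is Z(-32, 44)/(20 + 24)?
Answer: -288/11 ≈ -26.182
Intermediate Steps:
Z(Y, m) = 36*Y
Z(-32, 44)/(20 + 24) = (36*(-32))/(20 + 24) = -1152/44 = (1/44)*(-1152) = -288/11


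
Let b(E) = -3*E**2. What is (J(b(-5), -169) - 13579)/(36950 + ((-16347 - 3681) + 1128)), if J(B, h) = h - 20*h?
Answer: -5184/9025 ≈ -0.57440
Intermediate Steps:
J(B, h) = -19*h
(J(b(-5), -169) - 13579)/(36950 + ((-16347 - 3681) + 1128)) = (-19*(-169) - 13579)/(36950 + ((-16347 - 3681) + 1128)) = (3211 - 13579)/(36950 + (-20028 + 1128)) = -10368/(36950 - 18900) = -10368/18050 = -10368*1/18050 = -5184/9025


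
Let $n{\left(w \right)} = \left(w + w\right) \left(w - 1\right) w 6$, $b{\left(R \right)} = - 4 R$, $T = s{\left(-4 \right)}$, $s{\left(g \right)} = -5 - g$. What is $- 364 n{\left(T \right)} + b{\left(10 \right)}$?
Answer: $8696$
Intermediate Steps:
$T = -1$ ($T = -5 - -4 = -5 + 4 = -1$)
$n{\left(w \right)} = 12 w^{2} \left(-1 + w\right)$ ($n{\left(w \right)} = 2 w \left(-1 + w\right) w 6 = 2 w^{2} \left(-1 + w\right) 6 = 12 w^{2} \left(-1 + w\right)$)
$- 364 n{\left(T \right)} + b{\left(10 \right)} = - 364 \cdot 12 \left(-1\right)^{2} \left(-1 - 1\right) - 40 = - 364 \cdot 12 \cdot 1 \left(-2\right) - 40 = \left(-364\right) \left(-24\right) - 40 = 8736 - 40 = 8696$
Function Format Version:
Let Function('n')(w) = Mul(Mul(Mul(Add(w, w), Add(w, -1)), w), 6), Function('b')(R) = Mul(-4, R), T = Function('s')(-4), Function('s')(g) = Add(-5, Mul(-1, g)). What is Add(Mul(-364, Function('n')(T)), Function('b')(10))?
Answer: 8696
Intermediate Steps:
T = -1 (T = Add(-5, Mul(-1, -4)) = Add(-5, 4) = -1)
Function('n')(w) = Mul(12, Pow(w, 2), Add(-1, w)) (Function('n')(w) = Mul(Mul(Mul(Mul(2, w), Add(-1, w)), w), 6) = Mul(Mul(Mul(2, w, Add(-1, w)), w), 6) = Mul(Mul(2, Pow(w, 2), Add(-1, w)), 6) = Mul(12, Pow(w, 2), Add(-1, w)))
Add(Mul(-364, Function('n')(T)), Function('b')(10)) = Add(Mul(-364, Mul(12, Pow(-1, 2), Add(-1, -1))), Mul(-4, 10)) = Add(Mul(-364, Mul(12, 1, -2)), -40) = Add(Mul(-364, -24), -40) = Add(8736, -40) = 8696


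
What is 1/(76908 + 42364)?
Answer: 1/119272 ≈ 8.3842e-6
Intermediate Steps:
1/(76908 + 42364) = 1/119272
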